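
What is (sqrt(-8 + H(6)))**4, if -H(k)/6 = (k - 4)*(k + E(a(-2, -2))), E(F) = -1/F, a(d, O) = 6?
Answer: 6084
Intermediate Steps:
H(k) = -6*(-4 + k)*(-1/6 + k) (H(k) = -6*(k - 4)*(k - 1/6) = -6*(-4 + k)*(k - 1*1/6) = -6*(-4 + k)*(k - 1/6) = -6*(-4 + k)*(-1/6 + k))
(sqrt(-8 + H(6)))**4 = (sqrt(-8 + (-4 - 6*6**2 + 25*6)))**4 = (sqrt(-8 + (-4 - 6*36 + 150)))**4 = (sqrt(-8 + (-4 - 216 + 150)))**4 = (sqrt(-8 - 70))**4 = (sqrt(-78))**4 = (I*sqrt(78))**4 = 6084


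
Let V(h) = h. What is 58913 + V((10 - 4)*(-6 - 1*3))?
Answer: 58859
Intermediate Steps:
58913 + V((10 - 4)*(-6 - 1*3)) = 58913 + (10 - 4)*(-6 - 1*3) = 58913 + 6*(-6 - 3) = 58913 + 6*(-9) = 58913 - 54 = 58859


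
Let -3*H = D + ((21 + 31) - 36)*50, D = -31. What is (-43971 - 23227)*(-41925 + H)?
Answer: 8503503712/3 ≈ 2.8345e+9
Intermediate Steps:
H = -769/3 (H = -(-31 + ((21 + 31) - 36)*50)/3 = -(-31 + (52 - 36)*50)/3 = -(-31 + 16*50)/3 = -(-31 + 800)/3 = -1/3*769 = -769/3 ≈ -256.33)
(-43971 - 23227)*(-41925 + H) = (-43971 - 23227)*(-41925 - 769/3) = -67198*(-126544/3) = 8503503712/3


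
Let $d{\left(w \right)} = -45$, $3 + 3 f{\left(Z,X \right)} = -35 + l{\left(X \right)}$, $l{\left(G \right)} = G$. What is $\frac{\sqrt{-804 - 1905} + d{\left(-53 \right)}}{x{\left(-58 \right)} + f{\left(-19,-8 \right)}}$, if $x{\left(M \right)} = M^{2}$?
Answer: $- \frac{135}{10046} + \frac{9 i \sqrt{301}}{10046} \approx -0.013438 + 0.015543 i$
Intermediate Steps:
$f{\left(Z,X \right)} = - \frac{38}{3} + \frac{X}{3}$ ($f{\left(Z,X \right)} = -1 + \frac{-35 + X}{3} = -1 + \left(- \frac{35}{3} + \frac{X}{3}\right) = - \frac{38}{3} + \frac{X}{3}$)
$\frac{\sqrt{-804 - 1905} + d{\left(-53 \right)}}{x{\left(-58 \right)} + f{\left(-19,-8 \right)}} = \frac{\sqrt{-804 - 1905} - 45}{\left(-58\right)^{2} + \left(- \frac{38}{3} + \frac{1}{3} \left(-8\right)\right)} = \frac{\sqrt{-2709} - 45}{3364 - \frac{46}{3}} = \frac{3 i \sqrt{301} - 45}{3364 - \frac{46}{3}} = \frac{-45 + 3 i \sqrt{301}}{\frac{10046}{3}} = \left(-45 + 3 i \sqrt{301}\right) \frac{3}{10046} = - \frac{135}{10046} + \frac{9 i \sqrt{301}}{10046}$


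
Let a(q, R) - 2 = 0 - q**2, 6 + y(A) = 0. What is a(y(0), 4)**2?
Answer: 1156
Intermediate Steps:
y(A) = -6 (y(A) = -6 + 0 = -6)
a(q, R) = 2 - q**2 (a(q, R) = 2 + (0 - q**2) = 2 - q**2)
a(y(0), 4)**2 = (2 - 1*(-6)**2)**2 = (2 - 1*36)**2 = (2 - 36)**2 = (-34)**2 = 1156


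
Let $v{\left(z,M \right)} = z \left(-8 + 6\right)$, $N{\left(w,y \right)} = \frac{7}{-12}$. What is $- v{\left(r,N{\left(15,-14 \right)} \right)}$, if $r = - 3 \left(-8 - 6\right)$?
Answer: $84$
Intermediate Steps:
$N{\left(w,y \right)} = - \frac{7}{12}$ ($N{\left(w,y \right)} = 7 \left(- \frac{1}{12}\right) = - \frac{7}{12}$)
$r = 42$ ($r = \left(-3\right) \left(-14\right) = 42$)
$v{\left(z,M \right)} = - 2 z$ ($v{\left(z,M \right)} = z \left(-2\right) = - 2 z$)
$- v{\left(r,N{\left(15,-14 \right)} \right)} = - \left(-2\right) 42 = \left(-1\right) \left(-84\right) = 84$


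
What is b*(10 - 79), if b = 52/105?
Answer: -1196/35 ≈ -34.171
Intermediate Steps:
b = 52/105 (b = 52*(1/105) = 52/105 ≈ 0.49524)
b*(10 - 79) = 52*(10 - 79)/105 = (52/105)*(-69) = -1196/35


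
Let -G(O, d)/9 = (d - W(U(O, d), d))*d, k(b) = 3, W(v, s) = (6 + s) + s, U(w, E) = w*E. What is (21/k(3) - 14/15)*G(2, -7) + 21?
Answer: 2016/5 ≈ 403.20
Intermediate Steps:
U(w, E) = E*w
W(v, s) = 6 + 2*s
G(O, d) = -9*d*(-6 - d) (G(O, d) = -9*(d - (6 + 2*d))*d = -9*(d + (-6 - 2*d))*d = -9*(-6 - d)*d = -9*d*(-6 - d))
(21/k(3) - 14/15)*G(2, -7) + 21 = (21/3 - 14/15)*(9*(-7)*(6 - 7)) + 21 = (21*(⅓) - 14*1/15)*(9*(-7)*(-1)) + 21 = (7 - 14/15)*63 + 21 = (91/15)*63 + 21 = 1911/5 + 21 = 2016/5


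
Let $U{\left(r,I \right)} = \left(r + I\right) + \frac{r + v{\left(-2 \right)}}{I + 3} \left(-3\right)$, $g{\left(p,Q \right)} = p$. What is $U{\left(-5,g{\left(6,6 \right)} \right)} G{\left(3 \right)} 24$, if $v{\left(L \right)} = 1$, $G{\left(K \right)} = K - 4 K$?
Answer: $-504$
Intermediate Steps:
$G{\left(K \right)} = - 3 K$
$U{\left(r,I \right)} = I + r - \frac{3 \left(1 + r\right)}{3 + I}$ ($U{\left(r,I \right)} = \left(r + I\right) + \frac{r + 1}{I + 3} \left(-3\right) = \left(I + r\right) + \frac{1 + r}{3 + I} \left(-3\right) = \left(I + r\right) - \frac{3 \left(1 + r\right)}{3 + I} = I + r - \frac{3 \left(1 + r\right)}{3 + I}$)
$U{\left(-5,g{\left(6,6 \right)} \right)} G{\left(3 \right)} 24 = \frac{-3 + 6^{2} + 3 \cdot 6 + 6 \left(-5\right)}{3 + 6} \left(\left(-3\right) 3\right) 24 = \frac{-3 + 36 + 18 - 30}{9} \left(-9\right) 24 = \frac{1}{9} \cdot 21 \left(-9\right) 24 = \frac{7}{3} \left(-9\right) 24 = \left(-21\right) 24 = -504$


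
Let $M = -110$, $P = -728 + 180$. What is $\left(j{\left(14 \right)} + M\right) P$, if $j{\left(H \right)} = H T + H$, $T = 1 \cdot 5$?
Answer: $14248$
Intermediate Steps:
$T = 5$
$P = -548$
$j{\left(H \right)} = 6 H$ ($j{\left(H \right)} = H 5 + H = 5 H + H = 6 H$)
$\left(j{\left(14 \right)} + M\right) P = \left(6 \cdot 14 - 110\right) \left(-548\right) = \left(84 - 110\right) \left(-548\right) = \left(-26\right) \left(-548\right) = 14248$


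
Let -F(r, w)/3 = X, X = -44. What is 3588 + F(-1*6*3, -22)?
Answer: 3720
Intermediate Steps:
F(r, w) = 132 (F(r, w) = -3*(-44) = 132)
3588 + F(-1*6*3, -22) = 3588 + 132 = 3720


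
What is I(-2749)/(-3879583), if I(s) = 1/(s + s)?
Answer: 1/21329947334 ≈ 4.6882e-11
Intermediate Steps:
I(s) = 1/(2*s)
I(-2749)/(-3879583) = ((½)/(-2749))/(-3879583) = ((½)*(-1/2749))*(-1/3879583) = -1/5498*(-1/3879583) = 1/21329947334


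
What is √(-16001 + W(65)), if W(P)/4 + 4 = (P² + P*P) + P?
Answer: √18043 ≈ 134.32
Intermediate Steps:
W(P) = -16 + 4*P + 8*P² (W(P) = -16 + 4*((P² + P*P) + P) = -16 + 4*((P² + P²) + P) = -16 + 4*(2*P² + P) = -16 + 4*(P + 2*P²) = -16 + (4*P + 8*P²) = -16 + 4*P + 8*P²)
√(-16001 + W(65)) = √(-16001 + (-16 + 4*65 + 8*65²)) = √(-16001 + (-16 + 260 + 8*4225)) = √(-16001 + (-16 + 260 + 33800)) = √(-16001 + 34044) = √18043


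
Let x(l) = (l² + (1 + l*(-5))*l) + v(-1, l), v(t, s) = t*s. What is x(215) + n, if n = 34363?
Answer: -150537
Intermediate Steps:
v(t, s) = s*t
x(l) = l² - l + l*(1 - 5*l) (x(l) = (l² + (1 + l*(-5))*l) + l*(-1) = (l² + (1 - 5*l)*l) - l = (l² + l*(1 - 5*l)) - l = l² - l + l*(1 - 5*l))
x(215) + n = -4*215² + 34363 = -4*46225 + 34363 = -184900 + 34363 = -150537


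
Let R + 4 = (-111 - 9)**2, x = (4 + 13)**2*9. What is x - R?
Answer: -11795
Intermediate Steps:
x = 2601 (x = 17**2*9 = 289*9 = 2601)
R = 14396 (R = -4 + (-111 - 9)**2 = -4 + (-120)**2 = -4 + 14400 = 14396)
x - R = 2601 - 1*14396 = 2601 - 14396 = -11795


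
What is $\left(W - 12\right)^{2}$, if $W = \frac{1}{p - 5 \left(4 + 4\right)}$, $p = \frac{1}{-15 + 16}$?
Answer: $\frac{219961}{1521} \approx 144.62$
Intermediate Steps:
$p = 1$ ($p = 1^{-1} = 1$)
$W = - \frac{1}{39}$ ($W = \frac{1}{1 - 5 \left(4 + 4\right)} = \frac{1}{1 - 40} = \frac{1}{-39} = - \frac{1}{39} \approx -0.025641$)
$\left(W - 12\right)^{2} = \left(- \frac{1}{39} - 12\right)^{2} = \left(- \frac{469}{39}\right)^{2} = \frac{219961}{1521}$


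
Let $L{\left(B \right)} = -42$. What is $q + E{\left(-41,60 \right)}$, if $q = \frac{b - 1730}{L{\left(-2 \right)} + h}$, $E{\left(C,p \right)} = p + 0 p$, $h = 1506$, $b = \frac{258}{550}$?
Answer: $\frac{23680379}{402600} \approx 58.819$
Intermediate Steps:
$b = \frac{129}{275}$ ($b = 258 \cdot \frac{1}{550} = \frac{129}{275} \approx 0.46909$)
$E{\left(C,p \right)} = p$ ($E{\left(C,p \right)} = p + 0 = p$)
$q = - \frac{475621}{402600}$ ($q = \frac{\frac{129}{275} - 1730}{-42 + 1506} = - \frac{475621}{275 \cdot 1464} = \left(- \frac{475621}{275}\right) \frac{1}{1464} = - \frac{475621}{402600} \approx -1.1814$)
$q + E{\left(-41,60 \right)} = - \frac{475621}{402600} + 60 = \frac{23680379}{402600}$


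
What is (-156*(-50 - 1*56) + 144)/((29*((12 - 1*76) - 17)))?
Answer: -5560/783 ≈ -7.1009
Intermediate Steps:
(-156*(-50 - 1*56) + 144)/((29*((12 - 1*76) - 17))) = (-156*(-50 - 56) + 144)/((29*((12 - 76) - 17))) = (-156*(-106) + 144)/((29*(-64 - 17))) = (16536 + 144)/((29*(-81))) = 16680/(-2349) = 16680*(-1/2349) = -5560/783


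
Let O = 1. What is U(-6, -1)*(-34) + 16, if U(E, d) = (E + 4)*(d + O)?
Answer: 16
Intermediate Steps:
U(E, d) = (1 + d)*(4 + E) (U(E, d) = (E + 4)*(d + 1) = (4 + E)*(1 + d) = (1 + d)*(4 + E))
U(-6, -1)*(-34) + 16 = (4 - 6 + 4*(-1) - 6*(-1))*(-34) + 16 = (4 - 6 - 4 + 6)*(-34) + 16 = 0*(-34) + 16 = 0 + 16 = 16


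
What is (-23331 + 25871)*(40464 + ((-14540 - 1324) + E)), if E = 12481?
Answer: 94185740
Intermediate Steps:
(-23331 + 25871)*(40464 + ((-14540 - 1324) + E)) = (-23331 + 25871)*(40464 + ((-14540 - 1324) + 12481)) = 2540*(40464 + (-15864 + 12481)) = 2540*(40464 - 3383) = 2540*37081 = 94185740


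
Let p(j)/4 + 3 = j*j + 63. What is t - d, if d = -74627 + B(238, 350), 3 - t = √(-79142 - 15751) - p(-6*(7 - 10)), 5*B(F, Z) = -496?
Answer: 381326/5 - I*√94893 ≈ 76265.0 - 308.05*I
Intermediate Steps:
B(F, Z) = -496/5 (B(F, Z) = (⅕)*(-496) = -496/5)
p(j) = 240 + 4*j² (p(j) = -12 + 4*(j*j + 63) = -12 + 4*(j² + 63) = -12 + 4*(63 + j²) = -12 + (252 + 4*j²) = 240 + 4*j²)
t = 1539 - I*√94893 (t = 3 - (√(-79142 - 15751) - (240 + 4*(-6*(7 - 10))²)) = 3 - (√(-94893) - (240 + 4*(-6*(-3))²)) = 3 - (I*√94893 - (240 + 4*18²)) = 3 - (I*√94893 - (240 + 4*324)) = 3 - (I*√94893 - (240 + 1296)) = 3 - (I*√94893 - 1*1536) = 3 - (I*√94893 - 1536) = 3 - (-1536 + I*√94893) = 3 + (1536 - I*√94893) = 1539 - I*√94893 ≈ 1539.0 - 308.05*I)
d = -373631/5 (d = -74627 - 496/5 = -373631/5 ≈ -74726.)
t - d = (1539 - I*√94893) - 1*(-373631/5) = (1539 - I*√94893) + 373631/5 = 381326/5 - I*√94893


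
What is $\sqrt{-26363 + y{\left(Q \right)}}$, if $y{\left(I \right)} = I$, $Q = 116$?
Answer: $i \sqrt{26247} \approx 162.01 i$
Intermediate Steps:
$\sqrt{-26363 + y{\left(Q \right)}} = \sqrt{-26363 + 116} = \sqrt{-26247} = i \sqrt{26247}$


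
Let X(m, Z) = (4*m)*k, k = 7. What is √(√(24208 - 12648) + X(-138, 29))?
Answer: √(-3864 + 34*√10) ≈ 61.29*I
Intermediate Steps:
X(m, Z) = 28*m (X(m, Z) = (4*m)*7 = 28*m)
√(√(24208 - 12648) + X(-138, 29)) = √(√(24208 - 12648) + 28*(-138)) = √(√11560 - 3864) = √(34*√10 - 3864) = √(-3864 + 34*√10)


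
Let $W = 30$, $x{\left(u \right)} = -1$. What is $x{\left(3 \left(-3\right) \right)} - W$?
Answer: $-31$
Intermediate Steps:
$x{\left(3 \left(-3\right) \right)} - W = -1 - 30 = -31$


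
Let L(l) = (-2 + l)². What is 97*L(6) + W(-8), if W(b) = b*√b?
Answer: 1552 - 16*I*√2 ≈ 1552.0 - 22.627*I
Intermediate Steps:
W(b) = b^(3/2)
97*L(6) + W(-8) = 97*(-2 + 6)² + (-8)^(3/2) = 97*4² - 16*I*√2 = 97*16 - 16*I*√2 = 1552 - 16*I*√2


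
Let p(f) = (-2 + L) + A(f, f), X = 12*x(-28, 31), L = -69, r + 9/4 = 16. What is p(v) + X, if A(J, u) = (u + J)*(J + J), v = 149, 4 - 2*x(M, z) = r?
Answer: 177349/2 ≈ 88675.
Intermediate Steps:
r = 55/4 (r = -9/4 + 16 = 55/4 ≈ 13.750)
x(M, z) = -39/8 (x(M, z) = 2 - ½*55/4 = 2 - 55/8 = -39/8)
X = -117/2 (X = 12*(-39/8) = -117/2 ≈ -58.500)
A(J, u) = 2*J*(J + u) (A(J, u) = (J + u)*(2*J) = 2*J*(J + u))
p(f) = -71 + 4*f² (p(f) = (-2 - 69) + 2*f*(f + f) = -71 + 2*f*(2*f) = -71 + 4*f²)
p(v) + X = (-71 + 4*149²) - 117/2 = (-71 + 4*22201) - 117/2 = (-71 + 88804) - 117/2 = 88733 - 117/2 = 177349/2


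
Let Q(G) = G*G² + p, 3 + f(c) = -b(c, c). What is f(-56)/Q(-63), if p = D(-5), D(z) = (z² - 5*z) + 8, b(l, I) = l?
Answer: -53/249989 ≈ -0.00021201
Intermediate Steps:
D(z) = 8 + z² - 5*z
p = 58 (p = 8 + (-5)² - 5*(-5) = 8 + 25 + 25 = 58)
f(c) = -3 - c
Q(G) = 58 + G³ (Q(G) = G*G² + 58 = G³ + 58 = 58 + G³)
f(-56)/Q(-63) = (-3 - 1*(-56))/(58 + (-63)³) = (-3 + 56)/(58 - 250047) = 53/(-249989) = 53*(-1/249989) = -53/249989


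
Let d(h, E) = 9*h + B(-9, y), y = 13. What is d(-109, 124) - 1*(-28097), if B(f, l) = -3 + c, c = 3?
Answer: 27116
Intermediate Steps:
B(f, l) = 0 (B(f, l) = -3 + 3 = 0)
d(h, E) = 9*h (d(h, E) = 9*h + 0 = 9*h)
d(-109, 124) - 1*(-28097) = 9*(-109) - 1*(-28097) = -981 + 28097 = 27116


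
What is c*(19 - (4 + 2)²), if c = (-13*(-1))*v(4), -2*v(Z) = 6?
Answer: 663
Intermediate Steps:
v(Z) = -3 (v(Z) = -½*6 = -3)
c = -39 (c = -13*(-1)*(-3) = 13*(-3) = -39)
c*(19 - (4 + 2)²) = -39*(19 - (4 + 2)²) = -39*(19 - 1*6²) = -39*(19 - 1*36) = -39*(19 - 36) = -39*(-17) = 663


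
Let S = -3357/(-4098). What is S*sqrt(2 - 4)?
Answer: 1119*I*sqrt(2)/1366 ≈ 1.1585*I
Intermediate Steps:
S = 1119/1366 (S = -3357*(-1/4098) = 1119/1366 ≈ 0.81918)
S*sqrt(2 - 4) = 1119*sqrt(2 - 4)/1366 = 1119*sqrt(-2)/1366 = 1119*(I*sqrt(2))/1366 = 1119*I*sqrt(2)/1366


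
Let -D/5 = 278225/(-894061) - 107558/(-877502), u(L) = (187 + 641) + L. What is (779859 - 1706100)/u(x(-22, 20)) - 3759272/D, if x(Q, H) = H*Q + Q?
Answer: -22502693444236921423/5641721522270 ≈ -3.9886e+6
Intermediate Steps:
x(Q, H) = Q + H*Q
u(L) = 828 + L
D = 369948952280/392270157811 (D = -5*(278225/(-894061) - 107558/(-877502)) = -5*(278225*(-1/894061) - 107558*(-1/877502)) = -5*(-278225/894061 + 53779/438751) = -5*(-73989790456/392270157811) = 369948952280/392270157811 ≈ 0.94310)
(779859 - 1706100)/u(x(-22, 20)) - 3759272/D = (779859 - 1706100)/(828 - 22*(1 + 20)) - 3759272/369948952280/392270157811 = -926241/(828 - 22*21) - 3759272*392270157811/369948952280 = -926241/(828 - 462) - 184331277586809199/46243619035 = -926241/366 - 184331277586809199/46243619035 = -926241*1/366 - 184331277586809199/46243619035 = -308747/122 - 184331277586809199/46243619035 = -22502693444236921423/5641721522270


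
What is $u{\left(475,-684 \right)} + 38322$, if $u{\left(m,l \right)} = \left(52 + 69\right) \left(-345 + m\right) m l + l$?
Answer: $-5110639362$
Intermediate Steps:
$u{\left(m,l \right)} = l + l m \left(-41745 + 121 m\right)$ ($u{\left(m,l \right)} = 121 \left(-345 + m\right) m l + l = \left(-41745 + 121 m\right) m l + l = m \left(-41745 + 121 m\right) l + l = l m \left(-41745 + 121 m\right) + l = l + l m \left(-41745 + 121 m\right)$)
$u{\left(475,-684 \right)} + 38322 = - 684 \left(1 - 19828875 + 121 \cdot 475^{2}\right) + 38322 = - 684 \left(1 - 19828875 + 121 \cdot 225625\right) + 38322 = - 684 \left(1 - 19828875 + 27300625\right) + 38322 = \left(-684\right) 7471751 + 38322 = -5110677684 + 38322 = -5110639362$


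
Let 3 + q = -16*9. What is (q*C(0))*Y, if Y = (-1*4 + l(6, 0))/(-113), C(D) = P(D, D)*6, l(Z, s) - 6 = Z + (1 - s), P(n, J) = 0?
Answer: 0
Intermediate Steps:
q = -147 (q = -3 - 16*9 = -3 - 144 = -147)
l(Z, s) = 7 + Z - s (l(Z, s) = 6 + (Z + (1 - s)) = 6 + (1 + Z - s) = 7 + Z - s)
C(D) = 0 (C(D) = 0*6 = 0)
Y = -9/113 (Y = (-1*4 + (7 + 6 - 1*0))/(-113) = (-4 + (7 + 6 + 0))*(-1/113) = (-4 + 13)*(-1/113) = 9*(-1/113) = -9/113 ≈ -0.079646)
(q*C(0))*Y = -147*0*(-9/113) = 0*(-9/113) = 0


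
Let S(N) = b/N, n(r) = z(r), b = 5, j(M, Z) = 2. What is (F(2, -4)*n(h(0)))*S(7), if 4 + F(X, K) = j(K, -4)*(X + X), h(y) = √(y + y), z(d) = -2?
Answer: -40/7 ≈ -5.7143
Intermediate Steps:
h(y) = √2*√y (h(y) = √(2*y) = √2*√y)
n(r) = -2
F(X, K) = -4 + 4*X (F(X, K) = -4 + 2*(X + X) = -4 + 2*(2*X) = -4 + 4*X)
S(N) = 5/N
(F(2, -4)*n(h(0)))*S(7) = ((-4 + 4*2)*(-2))*(5/7) = ((-4 + 8)*(-2))*(5*(⅐)) = (4*(-2))*(5/7) = -8*5/7 = -40/7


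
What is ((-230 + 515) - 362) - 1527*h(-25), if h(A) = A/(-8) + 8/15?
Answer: -226531/40 ≈ -5663.3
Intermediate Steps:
h(A) = 8/15 - A/8 (h(A) = A*(-⅛) + 8*(1/15) = -A/8 + 8/15 = 8/15 - A/8)
((-230 + 515) - 362) - 1527*h(-25) = ((-230 + 515) - 362) - 1527*(8/15 - ⅛*(-25)) = (285 - 362) - 1527*(8/15 + 25/8) = -77 - 1527*439/120 = -77 - 223451/40 = -226531/40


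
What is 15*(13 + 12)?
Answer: 375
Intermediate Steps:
15*(13 + 12) = 15*25 = 375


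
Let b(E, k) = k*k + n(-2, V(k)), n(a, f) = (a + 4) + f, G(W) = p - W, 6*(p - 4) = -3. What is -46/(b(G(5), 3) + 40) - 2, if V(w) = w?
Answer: -77/27 ≈ -2.8519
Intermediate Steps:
p = 7/2 (p = 4 + (1/6)*(-3) = 4 - 1/2 = 7/2 ≈ 3.5000)
G(W) = 7/2 - W
n(a, f) = 4 + a + f (n(a, f) = (4 + a) + f = 4 + a + f)
b(E, k) = 2 + k + k**2 (b(E, k) = k*k + (4 - 2 + k) = k**2 + (2 + k) = 2 + k + k**2)
-46/(b(G(5), 3) + 40) - 2 = -46/((2 + 3 + 3**2) + 40) - 2 = -46/((2 + 3 + 9) + 40) - 2 = -46/(14 + 40) - 2 = -46/54 - 2 = (1/54)*(-46) - 2 = -23/27 - 2 = -77/27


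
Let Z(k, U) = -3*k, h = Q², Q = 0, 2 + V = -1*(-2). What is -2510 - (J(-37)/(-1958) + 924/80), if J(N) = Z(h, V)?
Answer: -50431/20 ≈ -2521.6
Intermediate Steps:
V = 0 (V = -2 - 1*(-2) = -2 + 2 = 0)
h = 0 (h = 0² = 0)
J(N) = 0 (J(N) = -3*0 = 0)
-2510 - (J(-37)/(-1958) + 924/80) = -2510 - (0/(-1958) + 924/80) = -2510 - (0*(-1/1958) + 924*(1/80)) = -2510 - (0 + 231/20) = -2510 - 1*231/20 = -2510 - 231/20 = -50431/20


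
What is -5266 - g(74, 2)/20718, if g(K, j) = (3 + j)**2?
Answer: -109101013/20718 ≈ -5266.0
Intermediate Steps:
-5266 - g(74, 2)/20718 = -5266 - (3 + 2)**2/20718 = -5266 - 5**2/20718 = -5266 - 25/20718 = -109101013/20718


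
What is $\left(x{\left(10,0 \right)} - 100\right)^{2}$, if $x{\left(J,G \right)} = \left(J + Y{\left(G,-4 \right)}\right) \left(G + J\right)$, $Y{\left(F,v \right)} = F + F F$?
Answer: $0$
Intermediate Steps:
$Y{\left(F,v \right)} = F + F^{2}$
$x{\left(J,G \right)} = \left(G + J\right) \left(J + G \left(1 + G\right)\right)$ ($x{\left(J,G \right)} = \left(J + G \left(1 + G\right)\right) \left(G + J\right) = \left(G + J\right) \left(J + G \left(1 + G\right)\right)$)
$\left(x{\left(10,0 \right)} - 100\right)^{2} = \left(\left(10^{2} + 0 \cdot 10 + 0^{2} \left(1 + 0\right) + 0 \cdot 10 \left(1 + 0\right)\right) - 100\right)^{2} = \left(\left(100 + 0 + 0 \cdot 1 + 0 \cdot 10 \cdot 1\right) - 100\right)^{2} = \left(\left(100 + 0 + 0 + 0\right) - 100\right)^{2} = \left(100 - 100\right)^{2} = 0^{2} = 0$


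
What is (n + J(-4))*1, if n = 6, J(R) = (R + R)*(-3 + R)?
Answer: 62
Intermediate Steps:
J(R) = 2*R*(-3 + R) (J(R) = (2*R)*(-3 + R) = 2*R*(-3 + R))
(n + J(-4))*1 = (6 + 2*(-4)*(-3 - 4))*1 = (6 + 2*(-4)*(-7))*1 = (6 + 56)*1 = 62*1 = 62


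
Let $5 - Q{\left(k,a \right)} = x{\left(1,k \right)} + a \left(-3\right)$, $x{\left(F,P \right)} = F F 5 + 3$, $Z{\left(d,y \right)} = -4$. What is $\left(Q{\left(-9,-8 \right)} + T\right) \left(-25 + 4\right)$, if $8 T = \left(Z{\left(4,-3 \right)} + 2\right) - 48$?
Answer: $\frac{2793}{4} \approx 698.25$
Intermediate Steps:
$x{\left(F,P \right)} = 3 + 5 F^{2}$ ($x{\left(F,P \right)} = F^{2} \cdot 5 + 3 = 5 F^{2} + 3 = 3 + 5 F^{2}$)
$Q{\left(k,a \right)} = -3 + 3 a$ ($Q{\left(k,a \right)} = 5 - \left(\left(3 + 5 \cdot 1^{2}\right) + a \left(-3\right)\right) = 5 - \left(\left(3 + 5 \cdot 1\right) - 3 a\right) = 5 - \left(\left(3 + 5\right) - 3 a\right) = 5 - \left(8 - 3 a\right) = 5 + \left(-8 + 3 a\right) = -3 + 3 a$)
$T = - \frac{25}{4}$ ($T = \frac{\left(-4 + 2\right) - 48}{8} = \frac{-2 - 48}{8} = \frac{1}{8} \left(-50\right) = - \frac{25}{4} \approx -6.25$)
$\left(Q{\left(-9,-8 \right)} + T\right) \left(-25 + 4\right) = \left(\left(-3 + 3 \left(-8\right)\right) - \frac{25}{4}\right) \left(-25 + 4\right) = \left(\left(-3 - 24\right) - \frac{25}{4}\right) \left(-21\right) = \left(-27 - \frac{25}{4}\right) \left(-21\right) = \left(- \frac{133}{4}\right) \left(-21\right) = \frac{2793}{4}$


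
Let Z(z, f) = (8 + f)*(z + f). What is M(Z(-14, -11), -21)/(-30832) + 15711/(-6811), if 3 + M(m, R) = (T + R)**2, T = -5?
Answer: -488985355/209996752 ≈ -2.3285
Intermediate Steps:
Z(z, f) = (8 + f)*(f + z)
M(m, R) = -3 + (-5 + R)**2
M(Z(-14, -11), -21)/(-30832) + 15711/(-6811) = (-3 + (-5 - 21)**2)/(-30832) + 15711/(-6811) = (-3 + (-26)**2)*(-1/30832) + 15711*(-1/6811) = (-3 + 676)*(-1/30832) - 15711/6811 = 673*(-1/30832) - 15711/6811 = -673/30832 - 15711/6811 = -488985355/209996752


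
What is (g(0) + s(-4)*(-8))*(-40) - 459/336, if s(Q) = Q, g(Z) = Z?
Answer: -143513/112 ≈ -1281.4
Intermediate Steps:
(g(0) + s(-4)*(-8))*(-40) - 459/336 = (0 - 4*(-8))*(-40) - 459/336 = (0 + 32)*(-40) - 459*1/336 = 32*(-40) - 153/112 = -1280 - 153/112 = -143513/112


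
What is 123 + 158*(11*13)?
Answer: 22717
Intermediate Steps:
123 + 158*(11*13) = 123 + 158*143 = 123 + 22594 = 22717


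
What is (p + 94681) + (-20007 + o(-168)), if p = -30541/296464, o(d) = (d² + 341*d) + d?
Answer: 1924555221/42352 ≈ 45442.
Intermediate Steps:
o(d) = d² + 342*d
p = -4363/42352 (p = -30541*1/296464 = -4363/42352 ≈ -0.10302)
(p + 94681) + (-20007 + o(-168)) = (-4363/42352 + 94681) + (-20007 - 168*(342 - 168)) = 4009925349/42352 + (-20007 - 168*174) = 4009925349/42352 + (-20007 - 29232) = 4009925349/42352 - 49239 = 1924555221/42352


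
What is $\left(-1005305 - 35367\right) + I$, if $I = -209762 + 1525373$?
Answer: $274939$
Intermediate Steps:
$I = 1315611$
$\left(-1005305 - 35367\right) + I = \left(-1005305 - 35367\right) + 1315611 = -1040672 + 1315611 = 274939$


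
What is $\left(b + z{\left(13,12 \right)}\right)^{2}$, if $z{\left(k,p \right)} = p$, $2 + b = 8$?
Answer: $324$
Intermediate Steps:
$b = 6$ ($b = -2 + 8 = 6$)
$\left(b + z{\left(13,12 \right)}\right)^{2} = \left(6 + 12\right)^{2} = 18^{2} = 324$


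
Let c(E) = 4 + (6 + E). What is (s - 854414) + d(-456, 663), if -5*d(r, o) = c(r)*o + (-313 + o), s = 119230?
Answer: -3380572/5 ≈ -6.7611e+5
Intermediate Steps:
c(E) = 10 + E
d(r, o) = 313/5 - o/5 - o*(10 + r)/5 (d(r, o) = -((10 + r)*o + (-313 + o))/5 = -(o*(10 + r) + (-313 + o))/5 = -(-313 + o + o*(10 + r))/5 = 313/5 - o/5 - o*(10 + r)/5)
(s - 854414) + d(-456, 663) = (119230 - 854414) + (313/5 - 1/5*663 - 1/5*663*(10 - 456)) = -735184 + (313/5 - 663/5 - 1/5*663*(-446)) = -735184 + (313/5 - 663/5 + 295698/5) = -735184 + 295348/5 = -3380572/5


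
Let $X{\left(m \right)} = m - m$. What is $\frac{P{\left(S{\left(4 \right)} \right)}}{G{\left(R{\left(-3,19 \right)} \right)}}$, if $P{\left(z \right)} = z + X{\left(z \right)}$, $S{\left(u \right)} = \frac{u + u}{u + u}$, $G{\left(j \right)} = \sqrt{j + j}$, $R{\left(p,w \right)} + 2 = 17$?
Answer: $\frac{\sqrt{30}}{30} \approx 0.18257$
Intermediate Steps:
$R{\left(p,w \right)} = 15$ ($R{\left(p,w \right)} = -2 + 17 = 15$)
$G{\left(j \right)} = \sqrt{2} \sqrt{j}$ ($G{\left(j \right)} = \sqrt{2 j} = \sqrt{2} \sqrt{j}$)
$X{\left(m \right)} = 0$
$S{\left(u \right)} = 1$ ($S{\left(u \right)} = \frac{2 u}{2 u} = 2 u \frac{1}{2 u} = 1$)
$P{\left(z \right)} = z$ ($P{\left(z \right)} = z + 0 = z$)
$\frac{P{\left(S{\left(4 \right)} \right)}}{G{\left(R{\left(-3,19 \right)} \right)}} = 1 \frac{1}{\sqrt{2} \sqrt{15}} = 1 \frac{1}{\sqrt{30}} = 1 \frac{\sqrt{30}}{30} = \frac{\sqrt{30}}{30}$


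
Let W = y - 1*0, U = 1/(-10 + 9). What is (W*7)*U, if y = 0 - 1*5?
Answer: 35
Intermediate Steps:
U = -1 (U = 1/(-1) = -1)
y = -5 (y = 0 - 5 = -5)
W = -5 (W = -5 - 1*0 = -5 + 0 = -5)
(W*7)*U = -5*7*(-1) = -35*(-1) = 35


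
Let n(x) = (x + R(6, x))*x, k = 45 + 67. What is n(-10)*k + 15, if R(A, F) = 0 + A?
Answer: 4495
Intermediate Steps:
k = 112
R(A, F) = A
n(x) = x*(6 + x) (n(x) = (x + 6)*x = (6 + x)*x = x*(6 + x))
n(-10)*k + 15 = -10*(6 - 10)*112 + 15 = -10*(-4)*112 + 15 = 40*112 + 15 = 4480 + 15 = 4495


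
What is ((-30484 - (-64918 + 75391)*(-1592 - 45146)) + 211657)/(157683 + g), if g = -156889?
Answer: 489668247/794 ≈ 6.1671e+5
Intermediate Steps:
((-30484 - (-64918 + 75391)*(-1592 - 45146)) + 211657)/(157683 + g) = ((-30484 - (-64918 + 75391)*(-1592 - 45146)) + 211657)/(157683 - 156889) = ((-30484 - 10473*(-46738)) + 211657)/794 = ((-30484 - 1*(-489487074)) + 211657)*(1/794) = ((-30484 + 489487074) + 211657)*(1/794) = (489456590 + 211657)*(1/794) = 489668247*(1/794) = 489668247/794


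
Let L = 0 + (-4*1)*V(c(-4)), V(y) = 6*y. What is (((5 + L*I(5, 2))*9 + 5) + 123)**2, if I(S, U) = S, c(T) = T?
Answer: 20187049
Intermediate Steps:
L = 96 (L = 0 + (-4*1)*(6*(-4)) = 0 - 4*(-24) = 0 + 96 = 96)
(((5 + L*I(5, 2))*9 + 5) + 123)**2 = (((5 + 96*5)*9 + 5) + 123)**2 = (((5 + 480)*9 + 5) + 123)**2 = ((485*9 + 5) + 123)**2 = ((4365 + 5) + 123)**2 = (4370 + 123)**2 = 4493**2 = 20187049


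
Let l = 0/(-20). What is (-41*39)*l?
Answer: 0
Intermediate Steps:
l = 0 (l = 0*(-1/20) = 0)
(-41*39)*l = -41*39*0 = -1599*0 = 0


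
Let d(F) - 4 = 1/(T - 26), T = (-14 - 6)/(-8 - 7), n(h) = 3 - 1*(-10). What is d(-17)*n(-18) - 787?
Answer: -54429/74 ≈ -735.53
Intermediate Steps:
n(h) = 13 (n(h) = 3 + 10 = 13)
T = 4/3 (T = -20/(-15) = -20*(-1/15) = 4/3 ≈ 1.3333)
d(F) = 293/74 (d(F) = 4 + 1/(4/3 - 26) = 4 + 1/(-74/3) = 4 - 3/74 = 293/74)
d(-17)*n(-18) - 787 = (293/74)*13 - 787 = 3809/74 - 787 = -54429/74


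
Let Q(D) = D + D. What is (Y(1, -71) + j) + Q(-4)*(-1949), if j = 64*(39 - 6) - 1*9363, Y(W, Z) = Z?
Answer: 8270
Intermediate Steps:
Q(D) = 2*D
j = -7251 (j = 64*33 - 9363 = 2112 - 9363 = -7251)
(Y(1, -71) + j) + Q(-4)*(-1949) = (-71 - 7251) + (2*(-4))*(-1949) = -7322 - 8*(-1949) = -7322 + 15592 = 8270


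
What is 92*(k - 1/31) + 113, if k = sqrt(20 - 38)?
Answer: 3411/31 + 276*I*sqrt(2) ≈ 110.03 + 390.32*I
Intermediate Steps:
k = 3*I*sqrt(2) (k = sqrt(-18) = 3*I*sqrt(2) ≈ 4.2426*I)
92*(k - 1/31) + 113 = 92*(3*I*sqrt(2) - 1/31) + 113 = 92*(-1/31 + 3*I*sqrt(2)) + 113 = (-92/31 + 276*I*sqrt(2)) + 113 = 3411/31 + 276*I*sqrt(2)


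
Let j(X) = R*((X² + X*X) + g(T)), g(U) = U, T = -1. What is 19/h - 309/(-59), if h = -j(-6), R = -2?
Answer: 44999/8378 ≈ 5.3711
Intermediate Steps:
j(X) = 2 - 4*X² (j(X) = -2*((X² + X*X) - 1) = -2*((X² + X²) - 1) = -2*(2*X² - 1) = -2*(-1 + 2*X²) = 2 - 4*X²)
h = 142 (h = -(2 - 4*(-6)²) = -(2 - 4*36) = -(2 - 144) = -1*(-142) = 142)
19/h - 309/(-59) = 19/142 - 309/(-59) = 19*(1/142) - 309*(-1/59) = 19/142 + 309/59 = 44999/8378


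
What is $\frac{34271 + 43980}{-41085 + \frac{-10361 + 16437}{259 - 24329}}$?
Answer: $- \frac{941750785}{494461013} \approx -1.9046$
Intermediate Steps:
$\frac{34271 + 43980}{-41085 + \frac{-10361 + 16437}{259 - 24329}} = \frac{78251}{-41085 + \frac{6076}{-24070}} = \frac{78251}{-41085 + 6076 \left(- \frac{1}{24070}\right)} = \frac{78251}{-41085 - \frac{3038}{12035}} = \frac{78251}{- \frac{494461013}{12035}} = 78251 \left(- \frac{12035}{494461013}\right) = - \frac{941750785}{494461013}$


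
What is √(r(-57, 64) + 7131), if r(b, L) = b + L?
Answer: √7138 ≈ 84.487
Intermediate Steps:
r(b, L) = L + b
√(r(-57, 64) + 7131) = √((64 - 57) + 7131) = √(7 + 7131) = √7138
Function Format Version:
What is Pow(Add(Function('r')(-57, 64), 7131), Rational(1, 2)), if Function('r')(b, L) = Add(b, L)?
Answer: Pow(7138, Rational(1, 2)) ≈ 84.487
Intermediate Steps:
Function('r')(b, L) = Add(L, b)
Pow(Add(Function('r')(-57, 64), 7131), Rational(1, 2)) = Pow(Add(Add(64, -57), 7131), Rational(1, 2)) = Pow(Add(7, 7131), Rational(1, 2)) = Pow(7138, Rational(1, 2))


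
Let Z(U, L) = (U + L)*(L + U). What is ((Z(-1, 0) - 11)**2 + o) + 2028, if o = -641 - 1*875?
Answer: 612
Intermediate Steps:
o = -1516 (o = -641 - 875 = -1516)
Z(U, L) = (L + U)**2 (Z(U, L) = (L + U)*(L + U) = (L + U)**2)
((Z(-1, 0) - 11)**2 + o) + 2028 = (((0 - 1)**2 - 11)**2 - 1516) + 2028 = (((-1)**2 - 11)**2 - 1516) + 2028 = ((1 - 11)**2 - 1516) + 2028 = ((-10)**2 - 1516) + 2028 = (100 - 1516) + 2028 = -1416 + 2028 = 612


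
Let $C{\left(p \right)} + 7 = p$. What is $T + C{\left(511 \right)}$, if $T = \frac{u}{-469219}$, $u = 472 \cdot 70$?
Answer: $\frac{236453336}{469219} \approx 503.93$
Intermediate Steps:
$u = 33040$
$C{\left(p \right)} = -7 + p$
$T = - \frac{33040}{469219}$ ($T = \frac{33040}{-469219} = 33040 \left(- \frac{1}{469219}\right) = - \frac{33040}{469219} \approx -0.070415$)
$T + C{\left(511 \right)} = - \frac{33040}{469219} + \left(-7 + 511\right) = - \frac{33040}{469219} + 504 = \frac{236453336}{469219}$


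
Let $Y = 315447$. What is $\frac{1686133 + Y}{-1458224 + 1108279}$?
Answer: $- \frac{23548}{4117} \approx -5.7197$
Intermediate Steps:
$\frac{1686133 + Y}{-1458224 + 1108279} = \frac{1686133 + 315447}{-1458224 + 1108279} = \frac{2001580}{-349945} = 2001580 \left(- \frac{1}{349945}\right) = - \frac{23548}{4117}$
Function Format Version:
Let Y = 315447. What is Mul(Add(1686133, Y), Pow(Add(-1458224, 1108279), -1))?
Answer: Rational(-23548, 4117) ≈ -5.7197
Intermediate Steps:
Mul(Add(1686133, Y), Pow(Add(-1458224, 1108279), -1)) = Mul(Add(1686133, 315447), Pow(Add(-1458224, 1108279), -1)) = Mul(2001580, Pow(-349945, -1)) = Mul(2001580, Rational(-1, 349945)) = Rational(-23548, 4117)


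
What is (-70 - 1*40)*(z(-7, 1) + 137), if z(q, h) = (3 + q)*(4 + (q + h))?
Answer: -15950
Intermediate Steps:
z(q, h) = (3 + q)*(4 + h + q) (z(q, h) = (3 + q)*(4 + (h + q)) = (3 + q)*(4 + h + q))
(-70 - 1*40)*(z(-7, 1) + 137) = (-70 - 1*40)*((12 + (-7)² + 3*1 + 7*(-7) + 1*(-7)) + 137) = (-70 - 40)*((12 + 49 + 3 - 49 - 7) + 137) = -110*(8 + 137) = -110*145 = -15950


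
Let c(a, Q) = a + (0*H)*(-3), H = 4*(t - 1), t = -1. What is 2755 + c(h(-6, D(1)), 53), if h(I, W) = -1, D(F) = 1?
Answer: 2754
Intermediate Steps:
H = -8 (H = 4*(-1 - 1) = 4*(-2) = -8)
c(a, Q) = a (c(a, Q) = a + (0*(-8))*(-3) = a + 0*(-3) = a + 0 = a)
2755 + c(h(-6, D(1)), 53) = 2755 - 1 = 2754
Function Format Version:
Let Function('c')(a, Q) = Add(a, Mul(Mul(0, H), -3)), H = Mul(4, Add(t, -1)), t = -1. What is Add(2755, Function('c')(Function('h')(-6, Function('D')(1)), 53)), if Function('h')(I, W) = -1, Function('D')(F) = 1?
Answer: 2754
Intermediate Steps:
H = -8 (H = Mul(4, Add(-1, -1)) = Mul(4, -2) = -8)
Function('c')(a, Q) = a (Function('c')(a, Q) = Add(a, Mul(Mul(0, -8), -3)) = Add(a, Mul(0, -3)) = Add(a, 0) = a)
Add(2755, Function('c')(Function('h')(-6, Function('D')(1)), 53)) = Add(2755, -1) = 2754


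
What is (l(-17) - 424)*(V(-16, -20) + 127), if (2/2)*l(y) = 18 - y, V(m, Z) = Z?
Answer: -41623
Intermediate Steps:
l(y) = 18 - y
(l(-17) - 424)*(V(-16, -20) + 127) = ((18 - 1*(-17)) - 424)*(-20 + 127) = ((18 + 17) - 424)*107 = (35 - 424)*107 = -389*107 = -41623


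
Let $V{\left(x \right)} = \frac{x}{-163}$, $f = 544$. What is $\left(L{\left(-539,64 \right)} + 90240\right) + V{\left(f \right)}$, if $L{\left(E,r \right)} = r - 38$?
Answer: $\frac{14712814}{163} \approx 90263.0$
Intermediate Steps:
$V{\left(x \right)} = - \frac{x}{163}$ ($V{\left(x \right)} = x \left(- \frac{1}{163}\right) = - \frac{x}{163}$)
$L{\left(E,r \right)} = -38 + r$ ($L{\left(E,r \right)} = r - 38 = -38 + r$)
$\left(L{\left(-539,64 \right)} + 90240\right) + V{\left(f \right)} = \left(\left(-38 + 64\right) + 90240\right) - \frac{544}{163} = \left(26 + 90240\right) - \frac{544}{163} = 90266 - \frac{544}{163} = \frac{14712814}{163}$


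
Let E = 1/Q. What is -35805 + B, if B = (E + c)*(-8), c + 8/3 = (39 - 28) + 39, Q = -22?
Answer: -1194049/33 ≈ -36183.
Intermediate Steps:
E = -1/22 (E = 1/(-22) = -1/22 ≈ -0.045455)
c = 142/3 (c = -8/3 + ((39 - 28) + 39) = -8/3 + (11 + 39) = -8/3 + 50 = 142/3 ≈ 47.333)
B = -12484/33 (B = (-1/22 + 142/3)*(-8) = (3121/66)*(-8) = -12484/33 ≈ -378.30)
-35805 + B = -35805 - 12484/33 = -1194049/33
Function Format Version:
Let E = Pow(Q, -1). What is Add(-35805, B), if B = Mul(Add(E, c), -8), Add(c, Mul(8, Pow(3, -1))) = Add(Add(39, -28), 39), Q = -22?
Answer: Rational(-1194049, 33) ≈ -36183.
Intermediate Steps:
E = Rational(-1, 22) (E = Pow(-22, -1) = Rational(-1, 22) ≈ -0.045455)
c = Rational(142, 3) (c = Add(Rational(-8, 3), Add(Add(39, -28), 39)) = Add(Rational(-8, 3), Add(11, 39)) = Add(Rational(-8, 3), 50) = Rational(142, 3) ≈ 47.333)
B = Rational(-12484, 33) (B = Mul(Add(Rational(-1, 22), Rational(142, 3)), -8) = Mul(Rational(3121, 66), -8) = Rational(-12484, 33) ≈ -378.30)
Add(-35805, B) = Add(-35805, Rational(-12484, 33)) = Rational(-1194049, 33)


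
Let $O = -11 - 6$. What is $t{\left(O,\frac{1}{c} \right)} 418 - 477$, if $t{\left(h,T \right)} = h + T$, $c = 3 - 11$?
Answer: $- \frac{30541}{4} \approx -7635.3$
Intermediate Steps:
$c = -8$
$O = -17$
$t{\left(h,T \right)} = T + h$
$t{\left(O,\frac{1}{c} \right)} 418 - 477 = \left(\frac{1}{-8} - 17\right) 418 - 477 = \left(- \frac{1}{8} - 17\right) 418 - 477 = \left(- \frac{137}{8}\right) 418 - 477 = - \frac{28633}{4} - 477 = - \frac{30541}{4}$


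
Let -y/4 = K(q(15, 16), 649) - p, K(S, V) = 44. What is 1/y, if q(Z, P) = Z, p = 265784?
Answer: 1/1062960 ≈ 9.4077e-7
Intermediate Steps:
y = 1062960 (y = -4*(44 - 1*265784) = -4*(44 - 265784) = -4*(-265740) = 1062960)
1/y = 1/1062960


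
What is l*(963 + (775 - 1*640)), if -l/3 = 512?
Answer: -1686528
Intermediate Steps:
l = -1536 (l = -3*512 = -1536)
l*(963 + (775 - 1*640)) = -1536*(963 + (775 - 1*640)) = -1536*(963 + (775 - 640)) = -1536*(963 + 135) = -1536*1098 = -1686528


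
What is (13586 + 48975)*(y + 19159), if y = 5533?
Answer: 1544756212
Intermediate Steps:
(13586 + 48975)*(y + 19159) = (13586 + 48975)*(5533 + 19159) = 62561*24692 = 1544756212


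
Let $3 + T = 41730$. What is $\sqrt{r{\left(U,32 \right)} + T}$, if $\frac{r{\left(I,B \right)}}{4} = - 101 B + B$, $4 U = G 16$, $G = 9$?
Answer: $\sqrt{28927} \approx 170.08$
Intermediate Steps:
$T = 41727$ ($T = -3 + 41730 = 41727$)
$U = 36$ ($U = \frac{9 \cdot 16}{4} = \frac{1}{4} \cdot 144 = 36$)
$r{\left(I,B \right)} = - 400 B$ ($r{\left(I,B \right)} = 4 \left(- 101 B + B\right) = 4 \left(- 100 B\right) = - 400 B$)
$\sqrt{r{\left(U,32 \right)} + T} = \sqrt{\left(-400\right) 32 + 41727} = \sqrt{-12800 + 41727} = \sqrt{28927}$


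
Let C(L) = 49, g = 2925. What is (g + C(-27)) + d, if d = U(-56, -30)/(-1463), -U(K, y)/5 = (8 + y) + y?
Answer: 4350702/1463 ≈ 2973.8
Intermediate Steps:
U(K, y) = -40 - 10*y (U(K, y) = -5*((8 + y) + y) = -5*(8 + 2*y) = -40 - 10*y)
d = -260/1463 (d = (-40 - 10*(-30))/(-1463) = (-40 + 300)*(-1/1463) = 260*(-1/1463) = -260/1463 ≈ -0.17772)
(g + C(-27)) + d = (2925 + 49) - 260/1463 = 2974 - 260/1463 = 4350702/1463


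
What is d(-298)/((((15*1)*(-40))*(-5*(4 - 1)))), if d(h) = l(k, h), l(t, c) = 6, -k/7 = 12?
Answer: 1/1500 ≈ 0.00066667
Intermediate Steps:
k = -84 (k = -7*12 = -84)
d(h) = 6
d(-298)/((((15*1)*(-40))*(-5*(4 - 1)))) = 6/((((15*1)*(-40))*(-5*(4 - 1)))) = 6/(((15*(-40))*(-5*3))) = 6/((-600*(-15))) = 6/9000 = 6*(1/9000) = 1/1500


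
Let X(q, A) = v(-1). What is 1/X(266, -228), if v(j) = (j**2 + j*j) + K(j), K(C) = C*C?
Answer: 1/3 ≈ 0.33333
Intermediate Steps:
K(C) = C**2
v(j) = 3*j**2 (v(j) = (j**2 + j*j) + j**2 = (j**2 + j**2) + j**2 = 2*j**2 + j**2 = 3*j**2)
X(q, A) = 3 (X(q, A) = 3*(-1)**2 = 3*1 = 3)
1/X(266, -228) = 1/3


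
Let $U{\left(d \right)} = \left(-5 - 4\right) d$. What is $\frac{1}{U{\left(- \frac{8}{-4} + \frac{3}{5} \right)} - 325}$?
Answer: $- \frac{5}{1742} \approx -0.0028703$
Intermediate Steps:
$U{\left(d \right)} = - 9 d$
$\frac{1}{U{\left(- \frac{8}{-4} + \frac{3}{5} \right)} - 325} = \frac{1}{- 9 \left(- \frac{8}{-4} + \frac{3}{5}\right) - 325} = \frac{1}{- 9 \left(\left(-8\right) \left(- \frac{1}{4}\right) + 3 \cdot \frac{1}{5}\right) - 325} = \frac{1}{- 9 \left(2 + \frac{3}{5}\right) - 325} = \frac{1}{\left(-9\right) \frac{13}{5} - 325} = \frac{1}{- \frac{117}{5} - 325} = \frac{1}{- \frac{1742}{5}} = - \frac{5}{1742}$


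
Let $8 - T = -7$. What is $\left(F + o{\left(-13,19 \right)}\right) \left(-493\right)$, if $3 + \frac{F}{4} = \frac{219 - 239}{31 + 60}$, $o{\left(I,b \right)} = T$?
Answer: $- \frac{95149}{91} \approx -1045.6$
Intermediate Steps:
$T = 15$ ($T = 8 - -7 = 8 + 7 = 15$)
$o{\left(I,b \right)} = 15$
$F = - \frac{1172}{91}$ ($F = -12 + 4 \frac{219 - 239}{31 + 60} = -12 + 4 \left(- \frac{20}{91}\right) = -12 - \frac{80}{91} = - \frac{1172}{91} \approx -12.879$)
$\left(F + o{\left(-13,19 \right)}\right) \left(-493\right) = \left(- \frac{1172}{91} + 15\right) \left(-493\right) = \frac{193}{91} \left(-493\right) = - \frac{95149}{91}$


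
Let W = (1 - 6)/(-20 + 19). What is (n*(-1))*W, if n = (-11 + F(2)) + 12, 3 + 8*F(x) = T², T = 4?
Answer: -105/8 ≈ -13.125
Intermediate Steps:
F(x) = 13/8 (F(x) = -3/8 + (⅛)*4² = -3/8 + (⅛)*16 = -3/8 + 2 = 13/8)
n = 21/8 (n = (-11 + 13/8) + 12 = -75/8 + 12 = 21/8 ≈ 2.6250)
W = 5 (W = -5/(-1) = -5*(-1) = 5)
(n*(-1))*W = ((21/8)*(-1))*5 = -21/8*5 = -105/8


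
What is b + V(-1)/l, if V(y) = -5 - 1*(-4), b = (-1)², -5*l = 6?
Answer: 11/6 ≈ 1.8333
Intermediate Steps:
l = -6/5 (l = -⅕*6 = -6/5 ≈ -1.2000)
b = 1
V(y) = -1 (V(y) = -5 + 4 = -1)
b + V(-1)/l = 1 - 1/(-6/5) = 1 - 1*(-⅚) = 1 + ⅚ = 11/6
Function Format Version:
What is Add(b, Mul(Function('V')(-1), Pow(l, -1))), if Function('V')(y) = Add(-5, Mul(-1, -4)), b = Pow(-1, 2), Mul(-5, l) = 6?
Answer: Rational(11, 6) ≈ 1.8333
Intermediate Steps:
l = Rational(-6, 5) (l = Mul(Rational(-1, 5), 6) = Rational(-6, 5) ≈ -1.2000)
b = 1
Function('V')(y) = -1 (Function('V')(y) = Add(-5, 4) = -1)
Add(b, Mul(Function('V')(-1), Pow(l, -1))) = Add(1, Mul(-1, Pow(Rational(-6, 5), -1))) = Add(1, Mul(-1, Rational(-5, 6))) = Add(1, Rational(5, 6)) = Rational(11, 6)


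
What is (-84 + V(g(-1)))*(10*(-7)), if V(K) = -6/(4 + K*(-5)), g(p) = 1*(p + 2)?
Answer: 5460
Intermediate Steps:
g(p) = 2 + p (g(p) = 1*(2 + p) = 2 + p)
V(K) = -6/(4 - 5*K)
(-84 + V(g(-1)))*(10*(-7)) = (-84 + 6/(-4 + 5*(2 - 1)))*(10*(-7)) = (-84 + 6/(-4 + 5*1))*(-70) = (-84 + 6/(-4 + 5))*(-70) = (-84 + 6/1)*(-70) = (-84 + 6*1)*(-70) = (-84 + 6)*(-70) = -78*(-70) = 5460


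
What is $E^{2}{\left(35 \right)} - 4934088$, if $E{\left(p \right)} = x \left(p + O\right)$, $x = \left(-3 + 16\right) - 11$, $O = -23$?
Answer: $-4933512$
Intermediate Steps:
$x = 2$ ($x = 13 - 11 = 2$)
$E{\left(p \right)} = -46 + 2 p$ ($E{\left(p \right)} = 2 \left(p - 23\right) = 2 \left(-23 + p\right) = -46 + 2 p$)
$E^{2}{\left(35 \right)} - 4934088 = \left(-46 + 2 \cdot 35\right)^{2} - 4934088 = \left(-46 + 70\right)^{2} - 4934088 = 24^{2} - 4934088 = 576 - 4934088 = -4933512$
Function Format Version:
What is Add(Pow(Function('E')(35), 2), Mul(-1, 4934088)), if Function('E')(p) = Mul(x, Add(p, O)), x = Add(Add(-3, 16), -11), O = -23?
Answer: -4933512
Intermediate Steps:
x = 2 (x = Add(13, -11) = 2)
Function('E')(p) = Add(-46, Mul(2, p)) (Function('E')(p) = Mul(2, Add(p, -23)) = Mul(2, Add(-23, p)) = Add(-46, Mul(2, p)))
Add(Pow(Function('E')(35), 2), Mul(-1, 4934088)) = Add(Pow(Add(-46, Mul(2, 35)), 2), Mul(-1, 4934088)) = Add(Pow(Add(-46, 70), 2), -4934088) = Add(Pow(24, 2), -4934088) = Add(576, -4934088) = -4933512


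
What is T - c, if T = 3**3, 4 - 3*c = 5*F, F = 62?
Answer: 129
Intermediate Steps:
c = -102 (c = 4/3 - 5*62/3 = 4/3 - 1/3*310 = 4/3 - 310/3 = -102)
T = 27
T - c = 27 - 1*(-102) = 27 + 102 = 129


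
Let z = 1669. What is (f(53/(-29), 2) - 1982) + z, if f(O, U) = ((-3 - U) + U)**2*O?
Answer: -9554/29 ≈ -329.45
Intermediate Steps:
f(O, U) = 9*O (f(O, U) = (-3)**2*O = 9*O)
(f(53/(-29), 2) - 1982) + z = (9*(53/(-29)) - 1982) + 1669 = (9*(53*(-1/29)) - 1982) + 1669 = (9*(-53/29) - 1982) + 1669 = (-477/29 - 1982) + 1669 = -57955/29 + 1669 = -9554/29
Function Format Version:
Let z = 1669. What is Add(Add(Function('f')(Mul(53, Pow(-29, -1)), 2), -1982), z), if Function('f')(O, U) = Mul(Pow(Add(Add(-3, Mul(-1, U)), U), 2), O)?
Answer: Rational(-9554, 29) ≈ -329.45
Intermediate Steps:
Function('f')(O, U) = Mul(9, O) (Function('f')(O, U) = Mul(Pow(-3, 2), O) = Mul(9, O))
Add(Add(Function('f')(Mul(53, Pow(-29, -1)), 2), -1982), z) = Add(Add(Mul(9, Mul(53, Pow(-29, -1))), -1982), 1669) = Add(Add(Mul(9, Mul(53, Rational(-1, 29))), -1982), 1669) = Add(Add(Mul(9, Rational(-53, 29)), -1982), 1669) = Add(Add(Rational(-477, 29), -1982), 1669) = Add(Rational(-57955, 29), 1669) = Rational(-9554, 29)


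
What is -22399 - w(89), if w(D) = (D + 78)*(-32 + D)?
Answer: -31918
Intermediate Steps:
w(D) = (-32 + D)*(78 + D) (w(D) = (78 + D)*(-32 + D) = (-32 + D)*(78 + D))
-22399 - w(89) = -22399 - (-2496 + 89² + 46*89) = -22399 - (-2496 + 7921 + 4094) = -22399 - 1*9519 = -22399 - 9519 = -31918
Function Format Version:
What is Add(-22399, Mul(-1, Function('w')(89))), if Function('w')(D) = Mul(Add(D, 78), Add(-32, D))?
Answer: -31918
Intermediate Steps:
Function('w')(D) = Mul(Add(-32, D), Add(78, D)) (Function('w')(D) = Mul(Add(78, D), Add(-32, D)) = Mul(Add(-32, D), Add(78, D)))
Add(-22399, Mul(-1, Function('w')(89))) = Add(-22399, Mul(-1, Add(-2496, Pow(89, 2), Mul(46, 89)))) = Add(-22399, Mul(-1, Add(-2496, 7921, 4094))) = Add(-22399, Mul(-1, 9519)) = Add(-22399, -9519) = -31918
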